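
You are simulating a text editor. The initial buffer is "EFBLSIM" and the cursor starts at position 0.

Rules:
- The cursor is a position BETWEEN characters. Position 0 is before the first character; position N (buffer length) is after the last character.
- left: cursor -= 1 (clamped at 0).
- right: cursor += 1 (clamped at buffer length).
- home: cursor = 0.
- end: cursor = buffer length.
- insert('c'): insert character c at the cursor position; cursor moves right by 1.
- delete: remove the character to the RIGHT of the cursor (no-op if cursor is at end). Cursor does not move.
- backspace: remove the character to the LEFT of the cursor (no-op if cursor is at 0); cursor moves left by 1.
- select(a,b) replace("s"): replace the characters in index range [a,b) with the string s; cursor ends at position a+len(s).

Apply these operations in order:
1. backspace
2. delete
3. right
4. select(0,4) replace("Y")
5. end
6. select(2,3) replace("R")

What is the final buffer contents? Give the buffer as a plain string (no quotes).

After op 1 (backspace): buf='EFBLSIM' cursor=0
After op 2 (delete): buf='FBLSIM' cursor=0
After op 3 (right): buf='FBLSIM' cursor=1
After op 4 (select(0,4) replace("Y")): buf='YIM' cursor=1
After op 5 (end): buf='YIM' cursor=3
After op 6 (select(2,3) replace("R")): buf='YIR' cursor=3

Answer: YIR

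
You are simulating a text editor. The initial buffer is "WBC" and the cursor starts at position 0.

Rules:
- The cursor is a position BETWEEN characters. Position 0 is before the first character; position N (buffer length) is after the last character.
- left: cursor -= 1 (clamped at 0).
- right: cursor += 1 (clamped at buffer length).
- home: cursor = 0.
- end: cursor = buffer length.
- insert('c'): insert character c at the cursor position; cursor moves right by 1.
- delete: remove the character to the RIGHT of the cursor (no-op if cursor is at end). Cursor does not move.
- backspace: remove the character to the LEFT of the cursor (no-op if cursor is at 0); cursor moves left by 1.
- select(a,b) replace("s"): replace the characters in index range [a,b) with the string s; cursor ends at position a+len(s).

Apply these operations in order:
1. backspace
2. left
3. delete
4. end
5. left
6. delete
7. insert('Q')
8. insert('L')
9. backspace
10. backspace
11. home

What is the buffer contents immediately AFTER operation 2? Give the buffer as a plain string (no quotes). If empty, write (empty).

After op 1 (backspace): buf='WBC' cursor=0
After op 2 (left): buf='WBC' cursor=0

Answer: WBC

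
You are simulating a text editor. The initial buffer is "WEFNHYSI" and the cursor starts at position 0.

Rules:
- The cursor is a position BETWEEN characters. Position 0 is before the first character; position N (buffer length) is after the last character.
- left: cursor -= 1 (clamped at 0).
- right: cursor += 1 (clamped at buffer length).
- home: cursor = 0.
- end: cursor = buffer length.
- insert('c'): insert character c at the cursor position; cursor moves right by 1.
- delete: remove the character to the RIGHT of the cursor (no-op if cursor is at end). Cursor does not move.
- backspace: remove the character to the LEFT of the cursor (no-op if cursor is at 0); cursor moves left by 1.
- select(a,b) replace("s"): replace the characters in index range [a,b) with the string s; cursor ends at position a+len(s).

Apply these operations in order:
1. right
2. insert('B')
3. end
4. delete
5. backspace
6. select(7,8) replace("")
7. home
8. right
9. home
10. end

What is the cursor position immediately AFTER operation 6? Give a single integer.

After op 1 (right): buf='WEFNHYSI' cursor=1
After op 2 (insert('B')): buf='WBEFNHYSI' cursor=2
After op 3 (end): buf='WBEFNHYSI' cursor=9
After op 4 (delete): buf='WBEFNHYSI' cursor=9
After op 5 (backspace): buf='WBEFNHYS' cursor=8
After op 6 (select(7,8) replace("")): buf='WBEFNHY' cursor=7

Answer: 7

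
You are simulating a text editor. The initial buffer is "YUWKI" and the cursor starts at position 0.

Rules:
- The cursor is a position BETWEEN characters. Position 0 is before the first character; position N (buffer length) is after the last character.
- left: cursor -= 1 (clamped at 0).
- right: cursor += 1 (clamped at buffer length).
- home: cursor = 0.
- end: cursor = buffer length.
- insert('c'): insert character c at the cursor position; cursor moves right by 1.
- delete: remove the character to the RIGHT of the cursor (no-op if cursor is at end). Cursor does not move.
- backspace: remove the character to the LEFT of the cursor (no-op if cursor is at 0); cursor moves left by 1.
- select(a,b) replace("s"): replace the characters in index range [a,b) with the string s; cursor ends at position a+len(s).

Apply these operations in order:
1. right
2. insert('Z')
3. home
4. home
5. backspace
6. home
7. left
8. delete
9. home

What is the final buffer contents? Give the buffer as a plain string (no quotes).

Answer: ZUWKI

Derivation:
After op 1 (right): buf='YUWKI' cursor=1
After op 2 (insert('Z')): buf='YZUWKI' cursor=2
After op 3 (home): buf='YZUWKI' cursor=0
After op 4 (home): buf='YZUWKI' cursor=0
After op 5 (backspace): buf='YZUWKI' cursor=0
After op 6 (home): buf='YZUWKI' cursor=0
After op 7 (left): buf='YZUWKI' cursor=0
After op 8 (delete): buf='ZUWKI' cursor=0
After op 9 (home): buf='ZUWKI' cursor=0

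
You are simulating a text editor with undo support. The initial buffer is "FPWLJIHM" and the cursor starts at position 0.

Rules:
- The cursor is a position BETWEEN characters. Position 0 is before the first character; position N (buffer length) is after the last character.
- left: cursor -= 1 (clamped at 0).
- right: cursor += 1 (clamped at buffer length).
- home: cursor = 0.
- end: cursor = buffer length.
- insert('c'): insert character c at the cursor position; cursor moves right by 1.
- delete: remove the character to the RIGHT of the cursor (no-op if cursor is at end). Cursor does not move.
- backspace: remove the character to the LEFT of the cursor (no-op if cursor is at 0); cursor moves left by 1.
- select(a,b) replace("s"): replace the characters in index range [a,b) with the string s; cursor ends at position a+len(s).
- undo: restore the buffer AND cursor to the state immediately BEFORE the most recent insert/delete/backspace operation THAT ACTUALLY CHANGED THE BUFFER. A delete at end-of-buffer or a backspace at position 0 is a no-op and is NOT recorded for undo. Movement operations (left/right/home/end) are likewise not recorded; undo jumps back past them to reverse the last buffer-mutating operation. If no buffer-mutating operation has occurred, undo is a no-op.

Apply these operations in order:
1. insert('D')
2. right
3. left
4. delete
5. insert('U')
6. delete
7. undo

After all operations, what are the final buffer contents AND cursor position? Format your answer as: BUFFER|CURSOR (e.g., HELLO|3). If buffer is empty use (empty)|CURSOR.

Answer: DUPWLJIHM|2

Derivation:
After op 1 (insert('D')): buf='DFPWLJIHM' cursor=1
After op 2 (right): buf='DFPWLJIHM' cursor=2
After op 3 (left): buf='DFPWLJIHM' cursor=1
After op 4 (delete): buf='DPWLJIHM' cursor=1
After op 5 (insert('U')): buf='DUPWLJIHM' cursor=2
After op 6 (delete): buf='DUWLJIHM' cursor=2
After op 7 (undo): buf='DUPWLJIHM' cursor=2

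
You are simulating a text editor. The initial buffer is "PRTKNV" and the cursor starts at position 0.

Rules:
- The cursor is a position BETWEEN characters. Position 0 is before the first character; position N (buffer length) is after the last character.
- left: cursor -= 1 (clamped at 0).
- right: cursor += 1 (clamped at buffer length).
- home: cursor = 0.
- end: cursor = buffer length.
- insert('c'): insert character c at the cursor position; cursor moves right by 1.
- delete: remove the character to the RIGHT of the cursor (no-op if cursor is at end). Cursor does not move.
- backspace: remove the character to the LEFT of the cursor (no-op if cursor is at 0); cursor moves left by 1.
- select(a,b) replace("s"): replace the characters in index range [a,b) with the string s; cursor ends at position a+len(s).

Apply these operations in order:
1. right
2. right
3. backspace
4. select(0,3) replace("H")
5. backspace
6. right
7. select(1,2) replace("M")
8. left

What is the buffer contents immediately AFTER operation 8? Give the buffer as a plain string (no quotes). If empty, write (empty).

After op 1 (right): buf='PRTKNV' cursor=1
After op 2 (right): buf='PRTKNV' cursor=2
After op 3 (backspace): buf='PTKNV' cursor=1
After op 4 (select(0,3) replace("H")): buf='HNV' cursor=1
After op 5 (backspace): buf='NV' cursor=0
After op 6 (right): buf='NV' cursor=1
After op 7 (select(1,2) replace("M")): buf='NM' cursor=2
After op 8 (left): buf='NM' cursor=1

Answer: NM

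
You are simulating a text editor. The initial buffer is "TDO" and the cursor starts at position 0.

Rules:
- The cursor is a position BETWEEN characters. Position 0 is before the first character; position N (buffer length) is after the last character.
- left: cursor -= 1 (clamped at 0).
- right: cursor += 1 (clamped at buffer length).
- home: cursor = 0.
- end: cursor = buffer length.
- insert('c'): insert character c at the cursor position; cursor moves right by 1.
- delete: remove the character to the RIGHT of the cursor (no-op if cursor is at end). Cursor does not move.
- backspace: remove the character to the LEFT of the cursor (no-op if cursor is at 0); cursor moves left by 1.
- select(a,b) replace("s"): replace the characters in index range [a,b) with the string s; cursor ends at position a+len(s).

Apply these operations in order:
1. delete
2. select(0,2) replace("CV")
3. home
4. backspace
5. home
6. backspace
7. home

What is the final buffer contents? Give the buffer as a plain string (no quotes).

After op 1 (delete): buf='DO' cursor=0
After op 2 (select(0,2) replace("CV")): buf='CV' cursor=2
After op 3 (home): buf='CV' cursor=0
After op 4 (backspace): buf='CV' cursor=0
After op 5 (home): buf='CV' cursor=0
After op 6 (backspace): buf='CV' cursor=0
After op 7 (home): buf='CV' cursor=0

Answer: CV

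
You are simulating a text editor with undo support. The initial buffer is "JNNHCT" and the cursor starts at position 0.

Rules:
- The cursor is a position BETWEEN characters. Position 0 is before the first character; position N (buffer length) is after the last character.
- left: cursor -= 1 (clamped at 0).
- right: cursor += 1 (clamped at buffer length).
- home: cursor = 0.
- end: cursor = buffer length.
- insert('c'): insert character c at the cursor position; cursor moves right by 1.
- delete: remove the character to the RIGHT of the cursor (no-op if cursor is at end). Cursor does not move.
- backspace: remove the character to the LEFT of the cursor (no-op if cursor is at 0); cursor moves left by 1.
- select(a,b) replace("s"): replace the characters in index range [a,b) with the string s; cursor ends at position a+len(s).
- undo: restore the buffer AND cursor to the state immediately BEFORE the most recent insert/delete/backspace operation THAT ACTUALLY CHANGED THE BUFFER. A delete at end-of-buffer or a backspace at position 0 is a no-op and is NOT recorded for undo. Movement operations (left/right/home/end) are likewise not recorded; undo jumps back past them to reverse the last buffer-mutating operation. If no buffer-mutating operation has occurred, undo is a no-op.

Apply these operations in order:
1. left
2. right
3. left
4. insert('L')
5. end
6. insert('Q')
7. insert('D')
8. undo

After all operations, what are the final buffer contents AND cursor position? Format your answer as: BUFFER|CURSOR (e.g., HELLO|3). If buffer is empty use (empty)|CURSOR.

Answer: LJNNHCTQ|8

Derivation:
After op 1 (left): buf='JNNHCT' cursor=0
After op 2 (right): buf='JNNHCT' cursor=1
After op 3 (left): buf='JNNHCT' cursor=0
After op 4 (insert('L')): buf='LJNNHCT' cursor=1
After op 5 (end): buf='LJNNHCT' cursor=7
After op 6 (insert('Q')): buf='LJNNHCTQ' cursor=8
After op 7 (insert('D')): buf='LJNNHCTQD' cursor=9
After op 8 (undo): buf='LJNNHCTQ' cursor=8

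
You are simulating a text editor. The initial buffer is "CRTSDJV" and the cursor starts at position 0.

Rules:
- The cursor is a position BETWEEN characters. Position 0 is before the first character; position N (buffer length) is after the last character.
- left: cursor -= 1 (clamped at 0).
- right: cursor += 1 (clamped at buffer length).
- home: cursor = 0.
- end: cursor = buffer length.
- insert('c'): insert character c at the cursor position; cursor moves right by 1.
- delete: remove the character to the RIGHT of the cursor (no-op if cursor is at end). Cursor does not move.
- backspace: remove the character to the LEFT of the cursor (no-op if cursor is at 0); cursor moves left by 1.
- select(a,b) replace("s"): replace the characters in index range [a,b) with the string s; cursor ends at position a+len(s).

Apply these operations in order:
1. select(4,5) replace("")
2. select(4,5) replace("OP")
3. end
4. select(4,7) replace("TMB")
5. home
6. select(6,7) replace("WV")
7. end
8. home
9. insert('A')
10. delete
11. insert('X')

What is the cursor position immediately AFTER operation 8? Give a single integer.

After op 1 (select(4,5) replace("")): buf='CRTSJV' cursor=4
After op 2 (select(4,5) replace("OP")): buf='CRTSOPV' cursor=6
After op 3 (end): buf='CRTSOPV' cursor=7
After op 4 (select(4,7) replace("TMB")): buf='CRTSTMB' cursor=7
After op 5 (home): buf='CRTSTMB' cursor=0
After op 6 (select(6,7) replace("WV")): buf='CRTSTMWV' cursor=8
After op 7 (end): buf='CRTSTMWV' cursor=8
After op 8 (home): buf='CRTSTMWV' cursor=0

Answer: 0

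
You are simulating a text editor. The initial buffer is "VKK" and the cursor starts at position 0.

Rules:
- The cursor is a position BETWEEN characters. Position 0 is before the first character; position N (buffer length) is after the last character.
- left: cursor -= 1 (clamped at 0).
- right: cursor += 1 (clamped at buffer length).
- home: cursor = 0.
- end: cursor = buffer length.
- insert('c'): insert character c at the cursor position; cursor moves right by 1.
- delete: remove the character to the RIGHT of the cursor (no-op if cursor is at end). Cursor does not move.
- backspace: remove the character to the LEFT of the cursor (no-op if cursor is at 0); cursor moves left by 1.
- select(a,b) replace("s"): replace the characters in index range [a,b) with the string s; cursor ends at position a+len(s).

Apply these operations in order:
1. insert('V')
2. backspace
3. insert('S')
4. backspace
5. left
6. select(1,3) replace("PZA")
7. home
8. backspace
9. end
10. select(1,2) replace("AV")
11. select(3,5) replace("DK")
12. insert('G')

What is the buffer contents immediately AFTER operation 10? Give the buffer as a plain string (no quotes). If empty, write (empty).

After op 1 (insert('V')): buf='VVKK' cursor=1
After op 2 (backspace): buf='VKK' cursor=0
After op 3 (insert('S')): buf='SVKK' cursor=1
After op 4 (backspace): buf='VKK' cursor=0
After op 5 (left): buf='VKK' cursor=0
After op 6 (select(1,3) replace("PZA")): buf='VPZA' cursor=4
After op 7 (home): buf='VPZA' cursor=0
After op 8 (backspace): buf='VPZA' cursor=0
After op 9 (end): buf='VPZA' cursor=4
After op 10 (select(1,2) replace("AV")): buf='VAVZA' cursor=3

Answer: VAVZA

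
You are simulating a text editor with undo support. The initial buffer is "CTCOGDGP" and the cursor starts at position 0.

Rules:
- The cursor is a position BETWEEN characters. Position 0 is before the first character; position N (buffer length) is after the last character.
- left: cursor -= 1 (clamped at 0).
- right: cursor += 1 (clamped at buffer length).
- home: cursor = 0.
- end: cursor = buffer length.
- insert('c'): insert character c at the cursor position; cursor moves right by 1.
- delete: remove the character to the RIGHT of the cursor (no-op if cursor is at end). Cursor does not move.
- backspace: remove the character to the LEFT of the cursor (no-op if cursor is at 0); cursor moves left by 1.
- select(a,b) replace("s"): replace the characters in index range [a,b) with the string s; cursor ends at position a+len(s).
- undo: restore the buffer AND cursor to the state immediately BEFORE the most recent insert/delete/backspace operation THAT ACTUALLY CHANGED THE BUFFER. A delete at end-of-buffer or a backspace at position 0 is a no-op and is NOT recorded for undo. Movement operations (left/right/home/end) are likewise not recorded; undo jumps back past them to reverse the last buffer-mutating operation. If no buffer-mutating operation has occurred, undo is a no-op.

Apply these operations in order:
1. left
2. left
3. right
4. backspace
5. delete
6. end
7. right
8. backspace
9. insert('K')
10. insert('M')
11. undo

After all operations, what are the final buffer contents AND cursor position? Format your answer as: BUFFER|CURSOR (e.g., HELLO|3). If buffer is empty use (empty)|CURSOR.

After op 1 (left): buf='CTCOGDGP' cursor=0
After op 2 (left): buf='CTCOGDGP' cursor=0
After op 3 (right): buf='CTCOGDGP' cursor=1
After op 4 (backspace): buf='TCOGDGP' cursor=0
After op 5 (delete): buf='COGDGP' cursor=0
After op 6 (end): buf='COGDGP' cursor=6
After op 7 (right): buf='COGDGP' cursor=6
After op 8 (backspace): buf='COGDG' cursor=5
After op 9 (insert('K')): buf='COGDGK' cursor=6
After op 10 (insert('M')): buf='COGDGKM' cursor=7
After op 11 (undo): buf='COGDGK' cursor=6

Answer: COGDGK|6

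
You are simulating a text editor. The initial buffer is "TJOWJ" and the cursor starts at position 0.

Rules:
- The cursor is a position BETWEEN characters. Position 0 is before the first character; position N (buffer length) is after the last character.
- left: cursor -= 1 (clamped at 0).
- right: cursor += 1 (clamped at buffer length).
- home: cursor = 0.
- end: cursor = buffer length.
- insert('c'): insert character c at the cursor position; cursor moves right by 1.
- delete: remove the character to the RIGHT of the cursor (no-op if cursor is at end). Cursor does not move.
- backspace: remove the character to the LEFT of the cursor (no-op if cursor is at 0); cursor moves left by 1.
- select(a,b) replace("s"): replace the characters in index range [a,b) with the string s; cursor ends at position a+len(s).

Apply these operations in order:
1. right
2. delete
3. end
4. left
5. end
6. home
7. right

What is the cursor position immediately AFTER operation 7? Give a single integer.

After op 1 (right): buf='TJOWJ' cursor=1
After op 2 (delete): buf='TOWJ' cursor=1
After op 3 (end): buf='TOWJ' cursor=4
After op 4 (left): buf='TOWJ' cursor=3
After op 5 (end): buf='TOWJ' cursor=4
After op 6 (home): buf='TOWJ' cursor=0
After op 7 (right): buf='TOWJ' cursor=1

Answer: 1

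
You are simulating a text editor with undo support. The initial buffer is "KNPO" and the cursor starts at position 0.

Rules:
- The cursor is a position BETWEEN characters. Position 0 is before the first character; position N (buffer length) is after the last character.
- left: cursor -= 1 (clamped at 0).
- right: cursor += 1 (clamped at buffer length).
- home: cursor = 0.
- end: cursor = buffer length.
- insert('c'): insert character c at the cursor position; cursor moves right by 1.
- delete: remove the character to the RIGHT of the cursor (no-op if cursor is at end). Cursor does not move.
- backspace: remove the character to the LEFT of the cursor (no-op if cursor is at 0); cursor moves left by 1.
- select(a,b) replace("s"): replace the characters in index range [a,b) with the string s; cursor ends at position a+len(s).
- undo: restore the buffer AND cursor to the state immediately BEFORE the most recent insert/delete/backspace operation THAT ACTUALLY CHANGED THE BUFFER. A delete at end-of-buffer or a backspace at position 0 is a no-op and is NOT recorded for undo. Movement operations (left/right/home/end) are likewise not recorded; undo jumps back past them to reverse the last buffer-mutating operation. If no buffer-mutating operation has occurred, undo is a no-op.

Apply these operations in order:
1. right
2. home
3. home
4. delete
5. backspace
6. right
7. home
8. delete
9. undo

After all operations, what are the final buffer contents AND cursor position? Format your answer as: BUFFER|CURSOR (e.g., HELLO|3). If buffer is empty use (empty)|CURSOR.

After op 1 (right): buf='KNPO' cursor=1
After op 2 (home): buf='KNPO' cursor=0
After op 3 (home): buf='KNPO' cursor=0
After op 4 (delete): buf='NPO' cursor=0
After op 5 (backspace): buf='NPO' cursor=0
After op 6 (right): buf='NPO' cursor=1
After op 7 (home): buf='NPO' cursor=0
After op 8 (delete): buf='PO' cursor=0
After op 9 (undo): buf='NPO' cursor=0

Answer: NPO|0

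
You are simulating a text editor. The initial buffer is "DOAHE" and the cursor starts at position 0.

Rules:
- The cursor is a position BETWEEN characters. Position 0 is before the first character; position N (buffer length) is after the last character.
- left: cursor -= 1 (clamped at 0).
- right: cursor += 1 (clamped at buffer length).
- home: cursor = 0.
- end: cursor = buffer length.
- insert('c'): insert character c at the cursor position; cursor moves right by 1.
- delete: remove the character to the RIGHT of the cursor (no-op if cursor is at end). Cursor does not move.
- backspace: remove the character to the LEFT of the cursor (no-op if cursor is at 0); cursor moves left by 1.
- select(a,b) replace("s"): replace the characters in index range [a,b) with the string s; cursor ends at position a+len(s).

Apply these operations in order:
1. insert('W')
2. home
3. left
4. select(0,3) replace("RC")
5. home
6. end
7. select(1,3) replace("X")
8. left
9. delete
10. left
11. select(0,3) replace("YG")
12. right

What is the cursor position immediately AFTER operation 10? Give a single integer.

After op 1 (insert('W')): buf='WDOAHE' cursor=1
After op 2 (home): buf='WDOAHE' cursor=0
After op 3 (left): buf='WDOAHE' cursor=0
After op 4 (select(0,3) replace("RC")): buf='RCAHE' cursor=2
After op 5 (home): buf='RCAHE' cursor=0
After op 6 (end): buf='RCAHE' cursor=5
After op 7 (select(1,3) replace("X")): buf='RXHE' cursor=2
After op 8 (left): buf='RXHE' cursor=1
After op 9 (delete): buf='RHE' cursor=1
After op 10 (left): buf='RHE' cursor=0

Answer: 0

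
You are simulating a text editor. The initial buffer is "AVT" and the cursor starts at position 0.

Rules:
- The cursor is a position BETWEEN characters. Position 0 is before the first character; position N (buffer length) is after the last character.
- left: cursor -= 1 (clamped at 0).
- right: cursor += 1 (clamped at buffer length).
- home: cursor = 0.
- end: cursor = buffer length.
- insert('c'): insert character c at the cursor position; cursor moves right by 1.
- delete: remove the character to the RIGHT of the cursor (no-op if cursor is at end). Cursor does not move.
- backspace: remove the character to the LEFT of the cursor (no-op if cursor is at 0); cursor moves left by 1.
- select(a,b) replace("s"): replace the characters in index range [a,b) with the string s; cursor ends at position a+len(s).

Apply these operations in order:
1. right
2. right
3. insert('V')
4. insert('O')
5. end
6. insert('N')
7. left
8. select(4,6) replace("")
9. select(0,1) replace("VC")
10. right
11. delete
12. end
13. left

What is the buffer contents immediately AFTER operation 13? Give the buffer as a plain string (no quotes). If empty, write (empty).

After op 1 (right): buf='AVT' cursor=1
After op 2 (right): buf='AVT' cursor=2
After op 3 (insert('V')): buf='AVVT' cursor=3
After op 4 (insert('O')): buf='AVVOT' cursor=4
After op 5 (end): buf='AVVOT' cursor=5
After op 6 (insert('N')): buf='AVVOTN' cursor=6
After op 7 (left): buf='AVVOTN' cursor=5
After op 8 (select(4,6) replace("")): buf='AVVO' cursor=4
After op 9 (select(0,1) replace("VC")): buf='VCVVO' cursor=2
After op 10 (right): buf='VCVVO' cursor=3
After op 11 (delete): buf='VCVO' cursor=3
After op 12 (end): buf='VCVO' cursor=4
After op 13 (left): buf='VCVO' cursor=3

Answer: VCVO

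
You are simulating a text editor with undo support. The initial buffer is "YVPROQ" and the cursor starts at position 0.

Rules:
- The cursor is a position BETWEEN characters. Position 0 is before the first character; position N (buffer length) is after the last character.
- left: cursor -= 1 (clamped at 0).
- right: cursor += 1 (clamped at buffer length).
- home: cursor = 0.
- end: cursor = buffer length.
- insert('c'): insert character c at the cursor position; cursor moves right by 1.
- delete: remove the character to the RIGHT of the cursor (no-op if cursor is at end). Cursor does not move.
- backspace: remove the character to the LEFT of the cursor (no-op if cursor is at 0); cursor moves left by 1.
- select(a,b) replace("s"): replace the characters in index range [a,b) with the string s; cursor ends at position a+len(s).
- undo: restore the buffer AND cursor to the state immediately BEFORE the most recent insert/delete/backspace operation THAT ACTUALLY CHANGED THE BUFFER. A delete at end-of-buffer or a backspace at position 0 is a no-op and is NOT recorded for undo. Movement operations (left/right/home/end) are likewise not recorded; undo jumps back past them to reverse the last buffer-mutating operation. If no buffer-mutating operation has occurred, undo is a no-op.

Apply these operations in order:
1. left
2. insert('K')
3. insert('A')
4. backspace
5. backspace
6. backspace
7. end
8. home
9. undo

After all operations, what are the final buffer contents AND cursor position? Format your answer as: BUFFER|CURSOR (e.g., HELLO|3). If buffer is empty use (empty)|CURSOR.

After op 1 (left): buf='YVPROQ' cursor=0
After op 2 (insert('K')): buf='KYVPROQ' cursor=1
After op 3 (insert('A')): buf='KAYVPROQ' cursor=2
After op 4 (backspace): buf='KYVPROQ' cursor=1
After op 5 (backspace): buf='YVPROQ' cursor=0
After op 6 (backspace): buf='YVPROQ' cursor=0
After op 7 (end): buf='YVPROQ' cursor=6
After op 8 (home): buf='YVPROQ' cursor=0
After op 9 (undo): buf='KYVPROQ' cursor=1

Answer: KYVPROQ|1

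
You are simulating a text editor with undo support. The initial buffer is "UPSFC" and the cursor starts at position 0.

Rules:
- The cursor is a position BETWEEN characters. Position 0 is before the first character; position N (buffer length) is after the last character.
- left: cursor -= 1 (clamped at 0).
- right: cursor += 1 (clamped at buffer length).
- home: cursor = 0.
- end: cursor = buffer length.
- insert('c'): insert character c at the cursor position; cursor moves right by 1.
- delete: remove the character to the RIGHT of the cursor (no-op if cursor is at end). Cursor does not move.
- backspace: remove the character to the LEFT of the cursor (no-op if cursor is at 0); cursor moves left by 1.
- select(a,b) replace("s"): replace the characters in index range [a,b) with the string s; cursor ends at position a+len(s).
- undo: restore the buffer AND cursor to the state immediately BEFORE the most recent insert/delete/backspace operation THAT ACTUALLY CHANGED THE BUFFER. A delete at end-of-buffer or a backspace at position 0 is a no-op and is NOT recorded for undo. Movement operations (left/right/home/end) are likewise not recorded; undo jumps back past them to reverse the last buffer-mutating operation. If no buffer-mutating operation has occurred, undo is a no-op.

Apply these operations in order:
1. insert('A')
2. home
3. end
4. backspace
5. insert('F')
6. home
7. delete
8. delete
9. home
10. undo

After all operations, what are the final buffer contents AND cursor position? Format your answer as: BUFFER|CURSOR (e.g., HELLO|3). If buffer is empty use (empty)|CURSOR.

After op 1 (insert('A')): buf='AUPSFC' cursor=1
After op 2 (home): buf='AUPSFC' cursor=0
After op 3 (end): buf='AUPSFC' cursor=6
After op 4 (backspace): buf='AUPSF' cursor=5
After op 5 (insert('F')): buf='AUPSFF' cursor=6
After op 6 (home): buf='AUPSFF' cursor=0
After op 7 (delete): buf='UPSFF' cursor=0
After op 8 (delete): buf='PSFF' cursor=0
After op 9 (home): buf='PSFF' cursor=0
After op 10 (undo): buf='UPSFF' cursor=0

Answer: UPSFF|0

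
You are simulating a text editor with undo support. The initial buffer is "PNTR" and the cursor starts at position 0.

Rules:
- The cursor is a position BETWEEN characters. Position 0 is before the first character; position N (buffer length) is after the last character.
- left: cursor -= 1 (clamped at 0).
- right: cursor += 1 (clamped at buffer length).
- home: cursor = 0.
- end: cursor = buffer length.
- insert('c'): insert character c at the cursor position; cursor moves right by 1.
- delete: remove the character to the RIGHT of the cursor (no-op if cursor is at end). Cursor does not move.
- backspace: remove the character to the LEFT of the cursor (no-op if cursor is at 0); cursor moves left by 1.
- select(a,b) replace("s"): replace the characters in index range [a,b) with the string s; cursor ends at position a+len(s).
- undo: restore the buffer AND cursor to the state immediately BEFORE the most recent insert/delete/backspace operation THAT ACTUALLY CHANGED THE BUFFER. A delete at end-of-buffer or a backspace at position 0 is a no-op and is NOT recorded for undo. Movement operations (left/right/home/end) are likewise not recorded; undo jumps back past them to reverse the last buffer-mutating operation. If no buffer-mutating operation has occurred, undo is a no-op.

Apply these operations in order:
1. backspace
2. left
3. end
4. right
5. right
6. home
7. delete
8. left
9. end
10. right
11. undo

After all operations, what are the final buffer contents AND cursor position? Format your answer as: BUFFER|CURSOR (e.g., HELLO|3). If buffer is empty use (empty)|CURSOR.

After op 1 (backspace): buf='PNTR' cursor=0
After op 2 (left): buf='PNTR' cursor=0
After op 3 (end): buf='PNTR' cursor=4
After op 4 (right): buf='PNTR' cursor=4
After op 5 (right): buf='PNTR' cursor=4
After op 6 (home): buf='PNTR' cursor=0
After op 7 (delete): buf='NTR' cursor=0
After op 8 (left): buf='NTR' cursor=0
After op 9 (end): buf='NTR' cursor=3
After op 10 (right): buf='NTR' cursor=3
After op 11 (undo): buf='PNTR' cursor=0

Answer: PNTR|0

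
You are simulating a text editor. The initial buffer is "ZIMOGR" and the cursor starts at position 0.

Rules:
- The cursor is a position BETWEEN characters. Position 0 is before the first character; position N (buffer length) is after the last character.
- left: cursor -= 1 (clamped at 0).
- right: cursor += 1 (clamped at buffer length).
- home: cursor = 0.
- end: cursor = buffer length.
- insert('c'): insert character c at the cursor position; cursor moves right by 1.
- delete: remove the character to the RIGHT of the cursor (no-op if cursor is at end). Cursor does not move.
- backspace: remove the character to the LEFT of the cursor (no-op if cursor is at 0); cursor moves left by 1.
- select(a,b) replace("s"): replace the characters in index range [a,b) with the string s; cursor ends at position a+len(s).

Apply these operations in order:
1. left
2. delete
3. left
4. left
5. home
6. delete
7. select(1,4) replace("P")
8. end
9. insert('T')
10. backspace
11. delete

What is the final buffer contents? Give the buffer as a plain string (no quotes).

After op 1 (left): buf='ZIMOGR' cursor=0
After op 2 (delete): buf='IMOGR' cursor=0
After op 3 (left): buf='IMOGR' cursor=0
After op 4 (left): buf='IMOGR' cursor=0
After op 5 (home): buf='IMOGR' cursor=0
After op 6 (delete): buf='MOGR' cursor=0
After op 7 (select(1,4) replace("P")): buf='MP' cursor=2
After op 8 (end): buf='MP' cursor=2
After op 9 (insert('T')): buf='MPT' cursor=3
After op 10 (backspace): buf='MP' cursor=2
After op 11 (delete): buf='MP' cursor=2

Answer: MP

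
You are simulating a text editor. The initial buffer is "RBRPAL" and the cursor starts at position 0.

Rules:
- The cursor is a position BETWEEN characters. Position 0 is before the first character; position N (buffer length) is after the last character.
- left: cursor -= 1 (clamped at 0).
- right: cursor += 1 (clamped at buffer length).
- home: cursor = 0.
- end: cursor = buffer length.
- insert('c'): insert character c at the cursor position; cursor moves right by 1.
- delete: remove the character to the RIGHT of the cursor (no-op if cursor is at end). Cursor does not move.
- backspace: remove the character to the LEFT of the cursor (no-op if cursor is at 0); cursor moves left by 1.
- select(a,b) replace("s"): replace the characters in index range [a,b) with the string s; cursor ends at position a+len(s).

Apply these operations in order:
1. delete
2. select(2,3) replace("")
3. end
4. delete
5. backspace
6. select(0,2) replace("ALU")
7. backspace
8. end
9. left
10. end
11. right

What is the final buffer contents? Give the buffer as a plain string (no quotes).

Answer: ALA

Derivation:
After op 1 (delete): buf='BRPAL' cursor=0
After op 2 (select(2,3) replace("")): buf='BRAL' cursor=2
After op 3 (end): buf='BRAL' cursor=4
After op 4 (delete): buf='BRAL' cursor=4
After op 5 (backspace): buf='BRA' cursor=3
After op 6 (select(0,2) replace("ALU")): buf='ALUA' cursor=3
After op 7 (backspace): buf='ALA' cursor=2
After op 8 (end): buf='ALA' cursor=3
After op 9 (left): buf='ALA' cursor=2
After op 10 (end): buf='ALA' cursor=3
After op 11 (right): buf='ALA' cursor=3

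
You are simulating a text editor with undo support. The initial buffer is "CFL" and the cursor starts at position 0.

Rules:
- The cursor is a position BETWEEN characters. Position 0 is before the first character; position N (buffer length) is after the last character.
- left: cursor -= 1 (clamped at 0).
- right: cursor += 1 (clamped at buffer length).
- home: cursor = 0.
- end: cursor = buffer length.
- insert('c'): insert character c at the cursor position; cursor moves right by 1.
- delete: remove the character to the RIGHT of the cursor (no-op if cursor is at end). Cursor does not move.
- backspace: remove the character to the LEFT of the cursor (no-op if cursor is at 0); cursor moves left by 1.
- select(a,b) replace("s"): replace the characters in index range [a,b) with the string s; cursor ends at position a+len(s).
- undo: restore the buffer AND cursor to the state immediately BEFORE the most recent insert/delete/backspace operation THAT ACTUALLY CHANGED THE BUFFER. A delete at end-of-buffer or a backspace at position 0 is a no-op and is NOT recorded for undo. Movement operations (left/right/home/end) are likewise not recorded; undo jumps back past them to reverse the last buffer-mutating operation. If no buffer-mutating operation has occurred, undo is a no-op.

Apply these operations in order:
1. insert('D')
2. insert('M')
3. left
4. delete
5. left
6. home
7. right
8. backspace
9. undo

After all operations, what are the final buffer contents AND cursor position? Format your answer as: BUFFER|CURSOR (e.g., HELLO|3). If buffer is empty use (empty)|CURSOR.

After op 1 (insert('D')): buf='DCFL' cursor=1
After op 2 (insert('M')): buf='DMCFL' cursor=2
After op 3 (left): buf='DMCFL' cursor=1
After op 4 (delete): buf='DCFL' cursor=1
After op 5 (left): buf='DCFL' cursor=0
After op 6 (home): buf='DCFL' cursor=0
After op 7 (right): buf='DCFL' cursor=1
After op 8 (backspace): buf='CFL' cursor=0
After op 9 (undo): buf='DCFL' cursor=1

Answer: DCFL|1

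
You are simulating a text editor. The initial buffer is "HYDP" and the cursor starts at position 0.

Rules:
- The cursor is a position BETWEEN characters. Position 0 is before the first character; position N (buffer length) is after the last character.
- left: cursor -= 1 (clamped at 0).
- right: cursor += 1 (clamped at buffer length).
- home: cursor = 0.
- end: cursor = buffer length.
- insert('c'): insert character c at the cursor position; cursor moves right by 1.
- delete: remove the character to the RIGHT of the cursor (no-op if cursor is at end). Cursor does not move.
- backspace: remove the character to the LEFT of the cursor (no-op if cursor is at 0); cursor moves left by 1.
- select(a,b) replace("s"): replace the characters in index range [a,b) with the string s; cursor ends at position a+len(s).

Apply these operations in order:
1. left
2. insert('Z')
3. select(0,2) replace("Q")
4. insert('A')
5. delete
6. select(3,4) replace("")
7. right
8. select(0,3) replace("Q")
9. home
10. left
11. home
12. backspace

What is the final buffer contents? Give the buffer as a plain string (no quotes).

After op 1 (left): buf='HYDP' cursor=0
After op 2 (insert('Z')): buf='ZHYDP' cursor=1
After op 3 (select(0,2) replace("Q")): buf='QYDP' cursor=1
After op 4 (insert('A')): buf='QAYDP' cursor=2
After op 5 (delete): buf='QADP' cursor=2
After op 6 (select(3,4) replace("")): buf='QAD' cursor=3
After op 7 (right): buf='QAD' cursor=3
After op 8 (select(0,3) replace("Q")): buf='Q' cursor=1
After op 9 (home): buf='Q' cursor=0
After op 10 (left): buf='Q' cursor=0
After op 11 (home): buf='Q' cursor=0
After op 12 (backspace): buf='Q' cursor=0

Answer: Q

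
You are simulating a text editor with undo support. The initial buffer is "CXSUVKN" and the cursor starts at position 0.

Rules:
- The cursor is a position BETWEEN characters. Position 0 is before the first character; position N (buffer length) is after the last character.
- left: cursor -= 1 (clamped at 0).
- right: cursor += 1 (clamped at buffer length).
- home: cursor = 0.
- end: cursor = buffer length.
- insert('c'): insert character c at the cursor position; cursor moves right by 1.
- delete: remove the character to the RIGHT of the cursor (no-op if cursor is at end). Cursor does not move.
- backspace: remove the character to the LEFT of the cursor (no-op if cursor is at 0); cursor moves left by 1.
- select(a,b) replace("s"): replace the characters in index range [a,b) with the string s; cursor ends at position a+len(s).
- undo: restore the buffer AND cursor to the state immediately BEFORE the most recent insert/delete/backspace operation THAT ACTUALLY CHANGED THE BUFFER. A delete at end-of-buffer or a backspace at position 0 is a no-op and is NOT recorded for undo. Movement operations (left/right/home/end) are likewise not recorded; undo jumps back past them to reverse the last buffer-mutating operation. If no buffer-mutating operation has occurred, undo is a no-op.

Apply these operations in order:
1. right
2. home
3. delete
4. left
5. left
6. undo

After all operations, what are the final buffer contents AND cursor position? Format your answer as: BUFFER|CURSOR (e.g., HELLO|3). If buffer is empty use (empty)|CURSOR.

After op 1 (right): buf='CXSUVKN' cursor=1
After op 2 (home): buf='CXSUVKN' cursor=0
After op 3 (delete): buf='XSUVKN' cursor=0
After op 4 (left): buf='XSUVKN' cursor=0
After op 5 (left): buf='XSUVKN' cursor=0
After op 6 (undo): buf='CXSUVKN' cursor=0

Answer: CXSUVKN|0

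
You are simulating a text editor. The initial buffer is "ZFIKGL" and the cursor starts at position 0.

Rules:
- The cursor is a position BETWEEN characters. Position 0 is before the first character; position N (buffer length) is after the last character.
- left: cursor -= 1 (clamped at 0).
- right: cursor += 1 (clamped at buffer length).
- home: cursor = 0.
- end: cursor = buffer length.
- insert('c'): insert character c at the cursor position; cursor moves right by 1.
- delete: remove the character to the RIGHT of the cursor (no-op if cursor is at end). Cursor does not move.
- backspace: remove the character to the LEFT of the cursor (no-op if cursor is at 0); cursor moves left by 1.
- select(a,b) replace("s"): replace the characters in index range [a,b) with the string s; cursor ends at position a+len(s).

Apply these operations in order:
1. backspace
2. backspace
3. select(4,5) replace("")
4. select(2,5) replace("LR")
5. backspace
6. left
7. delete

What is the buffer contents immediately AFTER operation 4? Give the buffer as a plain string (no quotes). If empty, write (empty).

After op 1 (backspace): buf='ZFIKGL' cursor=0
After op 2 (backspace): buf='ZFIKGL' cursor=0
After op 3 (select(4,5) replace("")): buf='ZFIKL' cursor=4
After op 4 (select(2,5) replace("LR")): buf='ZFLR' cursor=4

Answer: ZFLR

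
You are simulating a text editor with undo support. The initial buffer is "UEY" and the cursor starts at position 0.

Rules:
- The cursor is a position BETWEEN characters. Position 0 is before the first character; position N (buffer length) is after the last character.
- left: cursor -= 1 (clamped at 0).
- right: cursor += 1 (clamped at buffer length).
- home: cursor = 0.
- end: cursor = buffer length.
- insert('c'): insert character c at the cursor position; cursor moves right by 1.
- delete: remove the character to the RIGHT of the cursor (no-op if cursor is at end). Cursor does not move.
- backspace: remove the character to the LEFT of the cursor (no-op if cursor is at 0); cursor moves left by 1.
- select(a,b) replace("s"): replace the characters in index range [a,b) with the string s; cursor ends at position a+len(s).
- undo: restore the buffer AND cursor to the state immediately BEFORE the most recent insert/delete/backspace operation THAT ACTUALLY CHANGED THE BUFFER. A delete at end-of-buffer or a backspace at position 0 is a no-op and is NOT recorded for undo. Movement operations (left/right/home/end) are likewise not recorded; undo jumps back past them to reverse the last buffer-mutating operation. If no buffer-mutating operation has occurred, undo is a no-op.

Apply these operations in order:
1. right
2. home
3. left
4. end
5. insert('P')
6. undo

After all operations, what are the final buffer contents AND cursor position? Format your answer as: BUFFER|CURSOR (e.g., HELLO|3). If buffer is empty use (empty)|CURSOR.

After op 1 (right): buf='UEY' cursor=1
After op 2 (home): buf='UEY' cursor=0
After op 3 (left): buf='UEY' cursor=0
After op 4 (end): buf='UEY' cursor=3
After op 5 (insert('P')): buf='UEYP' cursor=4
After op 6 (undo): buf='UEY' cursor=3

Answer: UEY|3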